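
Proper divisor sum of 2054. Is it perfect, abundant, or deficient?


Proper divisors: 1, 2, 13, 26, 79, 158, 1027
Sum = 1 + 2 + 13 + 26 + 79 + 158 + 1027 = 1306
1306 < 2054 → deficient

s(2054) = 1306 (deficient)


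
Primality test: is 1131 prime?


1131 / 3 = 377 (exact division)
1131 is NOT prime.

No, 1131 is not prime


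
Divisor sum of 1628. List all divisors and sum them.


Divisors of 1628: 1, 2, 4, 11, 22, 37, 44, 74, 148, 407, 814, 1628
Sum = 1 + 2 + 4 + 11 + 22 + 37 + 44 + 74 + 148 + 407 + 814 + 1628 = 3192

σ(1628) = 3192


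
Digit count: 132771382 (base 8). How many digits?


132771382 in base 8 = 772367066
Number of digits = 9

9 digits (base 8)


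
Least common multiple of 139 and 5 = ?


GCD(139, 5) = 1
LCM = 139*5/1 = 695/1 = 695

LCM = 695


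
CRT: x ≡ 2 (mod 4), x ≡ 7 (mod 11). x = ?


M = 4*11 = 44
M1 = M/4 = 11, M2 = M/11 = 4
M1^(-1) mod 4 = 3, M2^(-1) mod 11 = 3
x = 2*11*3 + 7*4*3 = 150
150 mod 44 = 18
Check: 18 mod 4 = 2 ✓, 18 mod 11 = 7 ✓

x ≡ 18 (mod 44)


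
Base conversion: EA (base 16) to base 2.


EA (base 16) = 234 (decimal)
234 (decimal) = 11101010 (base 2)


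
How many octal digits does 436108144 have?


436108144 in base 8 = 3177475560
Number of digits = 10

10 digits (base 8)


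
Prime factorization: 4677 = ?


4677 / 3 = 1559
1559 / 1559 = 1
4677 = 3 × 1559


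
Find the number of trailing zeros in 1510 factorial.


floor(1510/5) = 302
floor(1510/25) = 60
floor(1510/125) = 12
floor(1510/625) = 2
Total = 376

376 trailing zeros


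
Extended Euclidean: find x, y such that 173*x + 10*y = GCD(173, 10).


Tabular extended Euclidean (each row: r = 173*s + 10*t):
r=173, s=1, t=0
r=10, s=0, t=1
q=17: r=3, s=1, t=-17   [173*(1) + 10*(-17) = 3]
q=3: r=1, s=-3, t=52   [173*(-3) + 10*(52) = 1]
q=3: r=0, s=10, t=-173   [173*(10) + 10*(-173) = 0]
GCD = 1; from the row with r=1: x=-3, y=52
Check: 173*(-3) + 10*(52) = -519 + 520 = 1

GCD = 1, x = -3, y = 52


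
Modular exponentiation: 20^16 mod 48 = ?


20^1 mod 48 = 20
20^2 mod 48 = 16
20^3 mod 48 = 32
20^4 mod 48 = 16
20^5 mod 48 = 32
20^6 mod 48 = 16
20^7 mod 48 = 32
20^8 mod 48 = 16
20^9 mod 48 = 32
20^10 mod 48 = 16
20^11 mod 48 = 32
20^12 mod 48 = 16
20^13 mod 48 = 32
20^14 mod 48 = 16
20^15 mod 48 = 32
20^16 mod 48 = 16


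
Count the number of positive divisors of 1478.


1478 = 2^1 × 739^1
d(1478) = (1+1) × (1+1) = 4

4 divisors


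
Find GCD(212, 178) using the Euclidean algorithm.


212 = 1 * 178 + 34
178 = 5 * 34 + 8
34 = 4 * 8 + 2
8 = 4 * 2 + 0
GCD = 2


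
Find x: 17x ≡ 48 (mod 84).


GCD(17, 84) = 1, unique solution
a^(-1) mod 84 = 5
x = 5 * 48 mod 84 = 72

x ≡ 72 (mod 84)


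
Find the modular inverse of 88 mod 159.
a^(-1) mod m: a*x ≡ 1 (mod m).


Use the extended Euclidean algorithm on (159, 88); each row r = 159*s + 88*t:
r=159, s=1, t=0
r=88, s=0, t=1
q=1: r=71, s=1, t=-1   [159*(1) + 88*(-1) = 71]
q=1: r=17, s=-1, t=2   [159*(-1) + 88*(2) = 17]
q=4: r=3, s=5, t=-9   [159*(5) + 88*(-9) = 3]
q=5: r=2, s=-26, t=47   [159*(-26) + 88*(47) = 2]
q=1: r=1, s=31, t=-56   [159*(31) + 88*(-56) = 1]
q=2: r=0, s=-88, t=159   [159*(-88) + 88*(159) = 0]
GCD = 1 with t = -56, so 88*(-56) ≡ 1 (mod 159)
Inverse = -56 mod 159 = 103
Check: 88 * 103 = 9064 ≡ 1 (mod 159)

88^(-1) ≡ 103 (mod 159)


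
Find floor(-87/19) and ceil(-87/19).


-87/19 = -4.5789
floor = -5
ceil = -4

floor = -5, ceil = -4


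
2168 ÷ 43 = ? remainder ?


2168 = 43 * 50 + 18
Check: 2150 + 18 = 2168

q = 50, r = 18


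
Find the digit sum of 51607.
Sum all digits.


5 + 1 + 6 + 0 + 7 = 19


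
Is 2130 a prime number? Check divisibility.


2130 / 2 = 1065 (exact division)
2130 is NOT prime.

No, 2130 is not prime


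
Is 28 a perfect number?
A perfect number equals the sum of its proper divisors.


Proper divisors of 28: 1, 2, 4, 7, 14
Sum = 1 + 2 + 4 + 7 + 14 = 28

Yes, 28 is perfect (28 = 28)


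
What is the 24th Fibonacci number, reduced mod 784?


F(k) mod 784 for k=1..24:
1, 1, 2, 3, 5, 8, 13, 21, 34, 55, 89, 144, 233, 377, 610, 203, 29, 232, 261, 493, 754, 463, 433, 112
F(24) mod 784 = 112


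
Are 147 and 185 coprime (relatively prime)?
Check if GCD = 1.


Euclidean algorithm:
185 = 1 * 147 + 38
147 = 3 * 38 + 33
38 = 1 * 33 + 5
33 = 6 * 5 + 3
5 = 1 * 3 + 2
3 = 1 * 2 + 1
2 = 2 * 1 + 0
GCD(147, 185) = 1

Yes, coprime (GCD = 1)


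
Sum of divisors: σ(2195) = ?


Divisors of 2195: 1, 5, 439, 2195
Sum = 1 + 5 + 439 + 2195 = 2640

σ(2195) = 2640


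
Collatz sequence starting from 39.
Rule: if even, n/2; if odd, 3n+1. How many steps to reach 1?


39 → 118 → 59 → 178 → 89 → 268 → 134 → 67 → 202 → 101 → 304 → 152 → 76 → 38 → 19 → 58 → 29 → 88 → 44 → 22 → 11 → 34 → 17 → 52 → 26 → 13 → 40 → 20 → 10 → 5 → 16 → 8 → 4 → 2 → 1
Total steps = 34

34 steps


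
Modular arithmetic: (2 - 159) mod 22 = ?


2 - 159 = -157
-157 mod 22 = 19


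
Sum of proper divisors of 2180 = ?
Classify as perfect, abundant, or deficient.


Proper divisors: 1, 2, 4, 5, 10, 20, 109, 218, 436, 545, 1090
Sum = 1 + 2 + 4 + 5 + 10 + 20 + 109 + 218 + 436 + 545 + 1090 = 2440
2440 > 2180 → abundant

s(2180) = 2440 (abundant)


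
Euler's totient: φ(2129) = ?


2129 = 2129
Prime factors: 2129
φ(2129) = 2129 × (1-1/2129)
= 2129 × 2128/2129 = 2128

φ(2129) = 2128


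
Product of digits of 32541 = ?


3 × 2 × 5 × 4 × 1 = 120


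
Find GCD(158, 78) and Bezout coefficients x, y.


Tabular extended Euclidean (each row: r = 158*s + 78*t):
r=158, s=1, t=0
r=78, s=0, t=1
q=2: r=2, s=1, t=-2   [158*(1) + 78*(-2) = 2]
q=39: r=0, s=-39, t=79   [158*(-39) + 78*(79) = 0]
GCD = 2; from the row with r=2: x=1, y=-2
Check: 158*(1) + 78*(-2) = 158 - 156 = 2

GCD = 2, x = 1, y = -2


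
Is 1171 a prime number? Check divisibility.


Check divisors up to sqrt(1171) = 34.2199
No divisors found.
1171 is prime.

Yes, 1171 is prime


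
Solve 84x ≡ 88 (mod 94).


GCD(84, 94) = 2 divides 88
Divide: 42x ≡ 44 (mod 47)
x ≡ 10 (mod 47)


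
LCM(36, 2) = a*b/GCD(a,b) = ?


GCD(36, 2) = 2
LCM = 36*2/2 = 72/2 = 36

LCM = 36


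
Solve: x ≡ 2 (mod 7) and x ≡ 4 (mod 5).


M = 7*5 = 35
M1 = M/7 = 5, M2 = M/5 = 7
M1^(-1) mod 7 = 3, M2^(-1) mod 5 = 3
x = 2*5*3 + 4*7*3 = 114
114 mod 35 = 9
Check: 9 mod 7 = 2 ✓, 9 mod 5 = 4 ✓

x ≡ 9 (mod 35)


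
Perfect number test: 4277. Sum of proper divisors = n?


Proper divisors of 4277: 1, 7, 13, 47, 91, 329, 611
Sum = 1 + 7 + 13 + 47 + 91 + 329 + 611 = 1099

No, 4277 is not perfect (1099 ≠ 4277)


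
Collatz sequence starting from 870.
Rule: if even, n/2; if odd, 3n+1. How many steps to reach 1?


870 → 435 → 1306 → 653 → 1960 → 980 → 490 → 245 → 736 → 368 → 184 → 92 → 46 → 23 → 70 → 35 → 106 → 53 → 160 → 80 → 40 → 20 → 10 → 5 → 16 → 8 → 4 → 2 → 1
Total steps = 28

28 steps


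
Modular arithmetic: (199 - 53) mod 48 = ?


199 - 53 = 146
146 mod 48 = 2


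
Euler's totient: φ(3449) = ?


3449 = 3449
Prime factors: 3449
φ(3449) = 3449 × (1-1/3449)
= 3449 × 3448/3449 = 3448

φ(3449) = 3448


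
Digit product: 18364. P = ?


1 × 8 × 3 × 6 × 4 = 576


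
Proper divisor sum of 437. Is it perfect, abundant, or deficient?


Proper divisors: 1, 19, 23
Sum = 1 + 19 + 23 = 43
43 < 437 → deficient

s(437) = 43 (deficient)


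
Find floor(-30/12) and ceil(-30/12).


-30/12 = -2.5000
floor = -3
ceil = -2

floor = -3, ceil = -2


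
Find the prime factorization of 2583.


2583 / 3 = 861
861 / 3 = 287
287 / 7 = 41
41 / 41 = 1
2583 = 3^2 × 7 × 41


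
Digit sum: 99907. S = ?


9 + 9 + 9 + 0 + 7 = 34


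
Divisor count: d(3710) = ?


3710 = 2^1 × 5^1 × 7^1 × 53^1
d(3710) = (1+1) × (1+1) × (1+1) × (1+1) = 16

16 divisors


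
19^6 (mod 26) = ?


19^1 mod 26 = 19
19^2 mod 26 = 23
19^3 mod 26 = 21
19^4 mod 26 = 9
19^5 mod 26 = 15
19^6 mod 26 = 25


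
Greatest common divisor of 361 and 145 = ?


361 = 2 * 145 + 71
145 = 2 * 71 + 3
71 = 23 * 3 + 2
3 = 1 * 2 + 1
2 = 2 * 1 + 0
GCD = 1


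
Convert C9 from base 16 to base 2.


C9 (base 16) = 201 (decimal)
201 (decimal) = 11001001 (base 2)


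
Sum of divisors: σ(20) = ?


Divisors of 20: 1, 2, 4, 5, 10, 20
Sum = 1 + 2 + 4 + 5 + 10 + 20 = 42

σ(20) = 42


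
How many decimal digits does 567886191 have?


567886191 has 9 digits in base 10
floor(log10(567886191)) + 1 = floor(8.7543) + 1 = 9

9 digits (base 10)


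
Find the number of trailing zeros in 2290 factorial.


floor(2290/5) = 458
floor(2290/25) = 91
floor(2290/125) = 18
floor(2290/625) = 3
Total = 570

570 trailing zeros


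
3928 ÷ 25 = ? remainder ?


3928 = 25 * 157 + 3
Check: 3925 + 3 = 3928

q = 157, r = 3


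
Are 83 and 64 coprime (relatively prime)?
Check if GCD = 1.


Euclidean algorithm:
83 = 1 * 64 + 19
64 = 3 * 19 + 7
19 = 2 * 7 + 5
7 = 1 * 5 + 2
5 = 2 * 2 + 1
2 = 2 * 1 + 0
GCD(83, 64) = 1

Yes, coprime (GCD = 1)


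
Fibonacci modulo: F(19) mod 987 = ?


F(k) mod 987 for k=1..19:
1, 1, 2, 3, 5, 8, 13, 21, 34, 55, 89, 144, 233, 377, 610, 0, 610, 610, 233
F(19) mod 987 = 233


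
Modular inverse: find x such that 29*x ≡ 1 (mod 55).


Use the extended Euclidean algorithm on (55, 29); each row r = 55*s + 29*t:
r=55, s=1, t=0
r=29, s=0, t=1
q=1: r=26, s=1, t=-1   [55*(1) + 29*(-1) = 26]
q=1: r=3, s=-1, t=2   [55*(-1) + 29*(2) = 3]
q=8: r=2, s=9, t=-17   [55*(9) + 29*(-17) = 2]
q=1: r=1, s=-10, t=19   [55*(-10) + 29*(19) = 1]
q=2: r=0, s=29, t=-55   [55*(29) + 29*(-55) = 0]
GCD = 1 with t = 19, so 29*(19) ≡ 1 (mod 55)
Inverse = 19 mod 55 = 19
Check: 29 * 19 = 551 ≡ 1 (mod 55)

29^(-1) ≡ 19 (mod 55)


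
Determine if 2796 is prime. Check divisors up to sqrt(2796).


2796 / 2 = 1398 (exact division)
2796 is NOT prime.

No, 2796 is not prime


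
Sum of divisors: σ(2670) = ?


Divisors of 2670: 1, 2, 3, 5, 6, 10, 15, 30, 89, 178, 267, 445, 534, 890, 1335, 2670
Sum = 1 + 2 + 3 + 5 + 6 + 10 + 15 + 30 + 89 + 178 + 267 + 445 + 534 + 890 + 1335 + 2670 = 6480

σ(2670) = 6480


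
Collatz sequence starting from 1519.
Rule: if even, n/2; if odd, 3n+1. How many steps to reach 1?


1519 → 4558 → 2279 → 6838 → 3419 → 10258 → 5129 → 15388 → 7694 → 3847 → 11542 → 5771 → 17314 → 8657 → 25972 → 12986 → 6493 → 19480 → 9740 → 4870 → 2435 → 7306 → 3653 → 10960 → 5480 → 2740 → 1370 → 685 → 2056 → 1028 → 514 → 257 → 772 → 386 → 193 → 580 → 290 → 145 → 436 → 218 → 109 → 328 → 164 → 82 → 41 → 124 → 62 → 31 → 94 → 47 → 142 → 71 → 214 → 107 → 322 → 161 → 484 → 242 → 121 → 364 → 182 → 91 → 274 → 137 → 412 → 206 → 103 → 310 → 155 → 466 → 233 → 700 → 350 → 175 → 526 → 263 → 790 → 395 → 1186 → 593 → 1780 → 890 → 445 → 1336 → 668 → 334 → 167 → 502 → 251 → 754 → 377 → 1132 → 566 → 283 → 850 → 425 → 1276 → 638 → 319 → 958 → 479 → 1438 → 719 → 2158 → 1079 → 3238 → 1619 → 4858 → 2429 → 7288 → 3644 → 1822 → 911 → 2734 → 1367 → 4102 → 2051 → 6154 → 3077 → 9232 → 4616 → 2308 → 1154 → 577 → 1732 → 866 → 433 → 1300 → 650 → 325 → 976 → 488 → 244 → 122 → 61 → 184 → 92 → 46 → 23 → 70 → 35 → 106 → 53 → 160 → 80 → 40 → 20 → 10 → 5 → 16 → 8 → 4 → 2 → 1
Total steps = 153

153 steps


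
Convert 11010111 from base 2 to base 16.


11010111 (base 2) = 215 (decimal)
215 (decimal) = D7 (base 16)


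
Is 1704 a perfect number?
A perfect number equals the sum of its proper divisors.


Proper divisors of 1704: 1, 2, 3, 4, 6, 8, 12, 24, 71, 142, 213, 284, 426, 568, 852
Sum = 1 + 2 + 3 + 4 + 6 + 8 + 12 + 24 + 71 + 142 + 213 + 284 + 426 + 568 + 852 = 2616

No, 1704 is not perfect (2616 ≠ 1704)


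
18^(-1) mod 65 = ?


Use the extended Euclidean algorithm on (65, 18); each row r = 65*s + 18*t:
r=65, s=1, t=0
r=18, s=0, t=1
q=3: r=11, s=1, t=-3   [65*(1) + 18*(-3) = 11]
q=1: r=7, s=-1, t=4   [65*(-1) + 18*(4) = 7]
q=1: r=4, s=2, t=-7   [65*(2) + 18*(-7) = 4]
q=1: r=3, s=-3, t=11   [65*(-3) + 18*(11) = 3]
q=1: r=1, s=5, t=-18   [65*(5) + 18*(-18) = 1]
q=3: r=0, s=-18, t=65   [65*(-18) + 18*(65) = 0]
GCD = 1 with t = -18, so 18*(-18) ≡ 1 (mod 65)
Inverse = -18 mod 65 = 47
Check: 18 * 47 = 846 ≡ 1 (mod 65)

18^(-1) ≡ 47 (mod 65)


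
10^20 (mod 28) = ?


10^1 mod 28 = 10
10^2 mod 28 = 16
10^3 mod 28 = 20
10^4 mod 28 = 4
10^5 mod 28 = 12
10^6 mod 28 = 8
10^7 mod 28 = 24
10^8 mod 28 = 16
10^9 mod 28 = 20
10^10 mod 28 = 4
10^11 mod 28 = 12
10^12 mod 28 = 8
10^13 mod 28 = 24
10^14 mod 28 = 16
10^15 mod 28 = 20
10^16 mod 28 = 4
10^17 mod 28 = 12
10^18 mod 28 = 8
10^19 mod 28 = 24
10^20 mod 28 = 16


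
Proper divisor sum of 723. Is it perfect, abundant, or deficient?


Proper divisors: 1, 3, 241
Sum = 1 + 3 + 241 = 245
245 < 723 → deficient

s(723) = 245 (deficient)


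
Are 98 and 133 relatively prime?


Euclidean algorithm:
133 = 1 * 98 + 35
98 = 2 * 35 + 28
35 = 1 * 28 + 7
28 = 4 * 7 + 0
GCD(98, 133) = 7

No, not coprime (GCD = 7)


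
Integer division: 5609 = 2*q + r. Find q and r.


5609 = 2 * 2804 + 1
Check: 5608 + 1 = 5609

q = 2804, r = 1


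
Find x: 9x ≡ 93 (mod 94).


GCD(9, 94) = 1, unique solution
a^(-1) mod 94 = 21
x = 21 * 93 mod 94 = 73

x ≡ 73 (mod 94)


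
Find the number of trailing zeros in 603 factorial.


floor(603/5) = 120
floor(603/25) = 24
floor(603/125) = 4
Total = 148

148 trailing zeros


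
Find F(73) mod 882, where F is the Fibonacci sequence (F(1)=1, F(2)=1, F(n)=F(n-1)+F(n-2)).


F(k) mod 882 for k=1..73:
1, 1, 2, 3, 5, 8, 13, 21, 34, 55, 89, 144, 233, 377, 610, 105, 715, 820, 653, 591, 362, 71, 433, 504, 55, 559, 614, 291, 23, 314, 337, 651, 106, 757, 863, 738, 719, 575, 412, 105, 517, 622, 257, 879, 254, 251, 505, 756, 379, 253, 632, 3, 635, 638, 391, 147, 538, 685, 341, 144, 485, 629, 232, 861, 211, 190, 401, 591, 110, 701, 811, 630, 559
F(73) mod 882 = 559


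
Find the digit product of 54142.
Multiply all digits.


5 × 4 × 1 × 4 × 2 = 160


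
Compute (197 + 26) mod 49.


197 + 26 = 223
223 mod 49 = 27


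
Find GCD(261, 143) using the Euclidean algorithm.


261 = 1 * 143 + 118
143 = 1 * 118 + 25
118 = 4 * 25 + 18
25 = 1 * 18 + 7
18 = 2 * 7 + 4
7 = 1 * 4 + 3
4 = 1 * 3 + 1
3 = 3 * 1 + 0
GCD = 1


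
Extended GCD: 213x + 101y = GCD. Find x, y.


Tabular extended Euclidean (each row: r = 213*s + 101*t):
r=213, s=1, t=0
r=101, s=0, t=1
q=2: r=11, s=1, t=-2   [213*(1) + 101*(-2) = 11]
q=9: r=2, s=-9, t=19   [213*(-9) + 101*(19) = 2]
q=5: r=1, s=46, t=-97   [213*(46) + 101*(-97) = 1]
q=2: r=0, s=-101, t=213   [213*(-101) + 101*(213) = 0]
GCD = 1; from the row with r=1: x=46, y=-97
Check: 213*(46) + 101*(-97) = 9798 - 9797 = 1

GCD = 1, x = 46, y = -97


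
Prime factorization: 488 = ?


488 / 2 = 244
244 / 2 = 122
122 / 2 = 61
61 / 61 = 1
488 = 2^3 × 61


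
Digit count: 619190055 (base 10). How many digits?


619190055 has 9 digits in base 10
floor(log10(619190055)) + 1 = floor(8.7918) + 1 = 9

9 digits (base 10)


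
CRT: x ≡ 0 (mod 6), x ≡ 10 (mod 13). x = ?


M = 6*13 = 78
M1 = M/6 = 13, M2 = M/13 = 6
M1^(-1) mod 6 = 1, M2^(-1) mod 13 = 11
x = 0*13*1 + 10*6*11 = 660
660 mod 78 = 36
Check: 36 mod 6 = 0 ✓, 36 mod 13 = 10 ✓

x ≡ 36 (mod 78)


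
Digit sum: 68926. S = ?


6 + 8 + 9 + 2 + 6 = 31


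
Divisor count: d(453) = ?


453 = 3^1 × 151^1
d(453) = (1+1) × (1+1) = 4

4 divisors


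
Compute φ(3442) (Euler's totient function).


3442 = 2 × 1721
Prime factors: 2, 1721
φ(3442) = 3442 × (1-1/2) × (1-1/1721)
= 3442 × 1/2 × 1720/1721 = 1720

φ(3442) = 1720


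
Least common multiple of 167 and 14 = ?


GCD(167, 14) = 1
LCM = 167*14/1 = 2338/1 = 2338

LCM = 2338


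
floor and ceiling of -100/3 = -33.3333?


-100/3 = -33.3333
floor = -34
ceil = -33

floor = -34, ceil = -33


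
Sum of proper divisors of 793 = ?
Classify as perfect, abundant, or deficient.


Proper divisors: 1, 13, 61
Sum = 1 + 13 + 61 = 75
75 < 793 → deficient

s(793) = 75 (deficient)


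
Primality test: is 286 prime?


286 / 2 = 143 (exact division)
286 is NOT prime.

No, 286 is not prime


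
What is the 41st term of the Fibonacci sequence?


Sequence: 1, 1, 2, 3, 5, 8, 13, 21, 34, 55, 89, 144, 233, 377, 610, 987, 1597, 2584, 4181, 6765, 10946, 17711, 28657, 46368, 75025, 121393, 196418, 317811, 514229, 832040, 1346269, 2178309, 3524578, 5702887, 9227465, 14930352, 24157817, 39088169, 63245986, 102334155, 165580141
F(41) = 165580141


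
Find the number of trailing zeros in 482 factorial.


floor(482/5) = 96
floor(482/25) = 19
floor(482/125) = 3
Total = 118

118 trailing zeros


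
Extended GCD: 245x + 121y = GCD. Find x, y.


Tabular extended Euclidean (each row: r = 245*s + 121*t):
r=245, s=1, t=0
r=121, s=0, t=1
q=2: r=3, s=1, t=-2   [245*(1) + 121*(-2) = 3]
q=40: r=1, s=-40, t=81   [245*(-40) + 121*(81) = 1]
q=3: r=0, s=121, t=-245   [245*(121) + 121*(-245) = 0]
GCD = 1; from the row with r=1: x=-40, y=81
Check: 245*(-40) + 121*(81) = -9800 + 9801 = 1

GCD = 1, x = -40, y = 81


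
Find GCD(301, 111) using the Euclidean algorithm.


301 = 2 * 111 + 79
111 = 1 * 79 + 32
79 = 2 * 32 + 15
32 = 2 * 15 + 2
15 = 7 * 2 + 1
2 = 2 * 1 + 0
GCD = 1


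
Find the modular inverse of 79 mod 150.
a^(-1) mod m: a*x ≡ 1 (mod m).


Use the extended Euclidean algorithm on (150, 79); each row r = 150*s + 79*t:
r=150, s=1, t=0
r=79, s=0, t=1
q=1: r=71, s=1, t=-1   [150*(1) + 79*(-1) = 71]
q=1: r=8, s=-1, t=2   [150*(-1) + 79*(2) = 8]
q=8: r=7, s=9, t=-17   [150*(9) + 79*(-17) = 7]
q=1: r=1, s=-10, t=19   [150*(-10) + 79*(19) = 1]
q=7: r=0, s=79, t=-150   [150*(79) + 79*(-150) = 0]
GCD = 1 with t = 19, so 79*(19) ≡ 1 (mod 150)
Inverse = 19 mod 150 = 19
Check: 79 * 19 = 1501 ≡ 1 (mod 150)

79^(-1) ≡ 19 (mod 150)


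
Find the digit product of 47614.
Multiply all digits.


4 × 7 × 6 × 1 × 4 = 672


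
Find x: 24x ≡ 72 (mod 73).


GCD(24, 73) = 1, unique solution
a^(-1) mod 73 = 70
x = 70 * 72 mod 73 = 3

x ≡ 3 (mod 73)


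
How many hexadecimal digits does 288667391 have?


288667391 in base 16 = 1134B6FF
Number of digits = 8

8 digits (base 16)


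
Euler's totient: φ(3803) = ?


3803 = 3803
Prime factors: 3803
φ(3803) = 3803 × (1-1/3803)
= 3803 × 3802/3803 = 3802

φ(3803) = 3802


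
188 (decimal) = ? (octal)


188 (base 10) = 188 (decimal)
188 (decimal) = 274 (base 8)


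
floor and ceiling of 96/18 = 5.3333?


96/18 = 5.3333
floor = 5
ceil = 6

floor = 5, ceil = 6


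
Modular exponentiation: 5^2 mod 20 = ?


5^1 mod 20 = 5
5^2 mod 20 = 5


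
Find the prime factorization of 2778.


2778 / 2 = 1389
1389 / 3 = 463
463 / 463 = 1
2778 = 2 × 3 × 463


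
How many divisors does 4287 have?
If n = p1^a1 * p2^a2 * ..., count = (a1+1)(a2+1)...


4287 = 3^1 × 1429^1
d(4287) = (1+1) × (1+1) = 4

4 divisors


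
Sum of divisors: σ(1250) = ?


Divisors of 1250: 1, 2, 5, 10, 25, 50, 125, 250, 625, 1250
Sum = 1 + 2 + 5 + 10 + 25 + 50 + 125 + 250 + 625 + 1250 = 2343

σ(1250) = 2343


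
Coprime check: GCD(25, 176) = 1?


Euclidean algorithm:
176 = 7 * 25 + 1
25 = 25 * 1 + 0
GCD(25, 176) = 1

Yes, coprime (GCD = 1)


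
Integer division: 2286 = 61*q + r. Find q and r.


2286 = 61 * 37 + 29
Check: 2257 + 29 = 2286

q = 37, r = 29


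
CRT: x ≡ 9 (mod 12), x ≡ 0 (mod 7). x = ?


M = 12*7 = 84
M1 = M/12 = 7, M2 = M/7 = 12
M1^(-1) mod 12 = 7, M2^(-1) mod 7 = 3
x = 9*7*7 + 0*12*3 = 441
441 mod 84 = 21
Check: 21 mod 12 = 9 ✓, 21 mod 7 = 0 ✓

x ≡ 21 (mod 84)


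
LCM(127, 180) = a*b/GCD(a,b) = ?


GCD(127, 180) = 1
LCM = 127*180/1 = 22860/1 = 22860

LCM = 22860


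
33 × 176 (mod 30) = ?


33 × 176 = 5808
5808 mod 30 = 18


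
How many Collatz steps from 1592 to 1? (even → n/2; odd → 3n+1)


1592 → 796 → 398 → 199 → 598 → 299 → 898 → 449 → 1348 → 674 → 337 → 1012 → 506 → 253 → 760 → 380 → 190 → 95 → 286 → 143 → 430 → 215 → 646 → 323 → 970 → 485 → 1456 → 728 → 364 → 182 → 91 → 274 → 137 → 412 → 206 → 103 → 310 → 155 → 466 → 233 → 700 → 350 → 175 → 526 → 263 → 790 → 395 → 1186 → 593 → 1780 → 890 → 445 → 1336 → 668 → 334 → 167 → 502 → 251 → 754 → 377 → 1132 → 566 → 283 → 850 → 425 → 1276 → 638 → 319 → 958 → 479 → 1438 → 719 → 2158 → 1079 → 3238 → 1619 → 4858 → 2429 → 7288 → 3644 → 1822 → 911 → 2734 → 1367 → 4102 → 2051 → 6154 → 3077 → 9232 → 4616 → 2308 → 1154 → 577 → 1732 → 866 → 433 → 1300 → 650 → 325 → 976 → 488 → 244 → 122 → 61 → 184 → 92 → 46 → 23 → 70 → 35 → 106 → 53 → 160 → 80 → 40 → 20 → 10 → 5 → 16 → 8 → 4 → 2 → 1
Total steps = 122

122 steps


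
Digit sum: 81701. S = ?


8 + 1 + 7 + 0 + 1 = 17


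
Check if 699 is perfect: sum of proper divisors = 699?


Proper divisors of 699: 1, 3, 233
Sum = 1 + 3 + 233 = 237

No, 699 is not perfect (237 ≠ 699)


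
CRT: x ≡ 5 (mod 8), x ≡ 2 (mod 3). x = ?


M = 8*3 = 24
M1 = M/8 = 3, M2 = M/3 = 8
M1^(-1) mod 8 = 3, M2^(-1) mod 3 = 2
x = 5*3*3 + 2*8*2 = 77
77 mod 24 = 5
Check: 5 mod 8 = 5 ✓, 5 mod 3 = 2 ✓

x ≡ 5 (mod 24)


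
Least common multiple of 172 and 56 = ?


GCD(172, 56) = 4
LCM = 172*56/4 = 9632/4 = 2408

LCM = 2408


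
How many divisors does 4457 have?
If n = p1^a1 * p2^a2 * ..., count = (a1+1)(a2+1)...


4457 = 4457^1
d(4457) = (1+1) = 2

2 divisors


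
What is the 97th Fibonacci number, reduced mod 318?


F(k) mod 318 for k=1..97:
1, 1, 2, 3, 5, 8, 13, 21, 34, 55, 89, 144, 233, 59, 292, 33, 7, 40, 47, 87, 134, 221, 37, 258, 295, 235, 212, 129, 23, 152, 175, 9, 184, 193, 59, 252, 311, 245, 238, 165, 85, 250, 17, 267, 284, 233, 199, 114, 313, 109, 104, 213, 317, 212, 211, 105, 316, 103, 101, 204, 305, 191, 178, 51, 229, 280, 191, 153, 26, 179, 205, 66, 271, 19, 290, 309, 281, 272, 235, 189, 106, 295, 83, 60, 143, 203, 28, 231, 259, 172, 113, 285, 80, 47, 127, 174, 301
F(97) mod 318 = 301


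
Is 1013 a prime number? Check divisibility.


Check divisors up to sqrt(1013) = 31.8277
No divisors found.
1013 is prime.

Yes, 1013 is prime


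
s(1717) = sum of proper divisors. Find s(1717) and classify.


Proper divisors: 1, 17, 101
Sum = 1 + 17 + 101 = 119
119 < 1717 → deficient

s(1717) = 119 (deficient)


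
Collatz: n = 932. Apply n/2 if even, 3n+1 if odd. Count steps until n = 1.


932 → 466 → 233 → 700 → 350 → 175 → 526 → 263 → 790 → 395 → 1186 → 593 → 1780 → 890 → 445 → 1336 → 668 → 334 → 167 → 502 → 251 → 754 → 377 → 1132 → 566 → 283 → 850 → 425 → 1276 → 638 → 319 → 958 → 479 → 1438 → 719 → 2158 → 1079 → 3238 → 1619 → 4858 → 2429 → 7288 → 3644 → 1822 → 911 → 2734 → 1367 → 4102 → 2051 → 6154 → 3077 → 9232 → 4616 → 2308 → 1154 → 577 → 1732 → 866 → 433 → 1300 → 650 → 325 → 976 → 488 → 244 → 122 → 61 → 184 → 92 → 46 → 23 → 70 → 35 → 106 → 53 → 160 → 80 → 40 → 20 → 10 → 5 → 16 → 8 → 4 → 2 → 1
Total steps = 85

85 steps


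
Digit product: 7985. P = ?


7 × 9 × 8 × 5 = 2520


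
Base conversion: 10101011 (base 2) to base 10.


10101011 (base 2) = 171 (decimal)
171 (decimal) = 171 (base 10)


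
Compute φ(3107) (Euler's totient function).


3107 = 13 × 239
Prime factors: 13, 239
φ(3107) = 3107 × (1-1/13) × (1-1/239)
= 3107 × 12/13 × 238/239 = 2856

φ(3107) = 2856


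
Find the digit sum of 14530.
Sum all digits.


1 + 4 + 5 + 3 + 0 = 13


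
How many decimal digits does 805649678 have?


805649678 has 9 digits in base 10
floor(log10(805649678)) + 1 = floor(8.9061) + 1 = 9

9 digits (base 10)


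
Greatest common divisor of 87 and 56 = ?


87 = 1 * 56 + 31
56 = 1 * 31 + 25
31 = 1 * 25 + 6
25 = 4 * 6 + 1
6 = 6 * 1 + 0
GCD = 1


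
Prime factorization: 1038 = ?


1038 / 2 = 519
519 / 3 = 173
173 / 173 = 1
1038 = 2 × 3 × 173


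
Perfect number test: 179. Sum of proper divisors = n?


Proper divisors of 179: 1
Sum = 1 = 1

No, 179 is not perfect (1 ≠ 179)


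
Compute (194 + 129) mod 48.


194 + 129 = 323
323 mod 48 = 35


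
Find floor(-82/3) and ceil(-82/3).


-82/3 = -27.3333
floor = -28
ceil = -27

floor = -28, ceil = -27


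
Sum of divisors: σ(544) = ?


Divisors of 544: 1, 2, 4, 8, 16, 17, 32, 34, 68, 136, 272, 544
Sum = 1 + 2 + 4 + 8 + 16 + 17 + 32 + 34 + 68 + 136 + 272 + 544 = 1134

σ(544) = 1134


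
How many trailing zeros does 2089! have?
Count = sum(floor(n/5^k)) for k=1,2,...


floor(2089/5) = 417
floor(2089/25) = 83
floor(2089/125) = 16
floor(2089/625) = 3
Total = 519

519 trailing zeros


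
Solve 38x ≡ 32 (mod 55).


GCD(38, 55) = 1, unique solution
a^(-1) mod 55 = 42
x = 42 * 32 mod 55 = 24

x ≡ 24 (mod 55)


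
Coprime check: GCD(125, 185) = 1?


Euclidean algorithm:
185 = 1 * 125 + 60
125 = 2 * 60 + 5
60 = 12 * 5 + 0
GCD(125, 185) = 5

No, not coprime (GCD = 5)


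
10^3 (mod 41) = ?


10^1 mod 41 = 10
10^2 mod 41 = 18
10^3 mod 41 = 16


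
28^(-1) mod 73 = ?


Use the extended Euclidean algorithm on (73, 28); each row r = 73*s + 28*t:
r=73, s=1, t=0
r=28, s=0, t=1
q=2: r=17, s=1, t=-2   [73*(1) + 28*(-2) = 17]
q=1: r=11, s=-1, t=3   [73*(-1) + 28*(3) = 11]
q=1: r=6, s=2, t=-5   [73*(2) + 28*(-5) = 6]
q=1: r=5, s=-3, t=8   [73*(-3) + 28*(8) = 5]
q=1: r=1, s=5, t=-13   [73*(5) + 28*(-13) = 1]
q=5: r=0, s=-28, t=73   [73*(-28) + 28*(73) = 0]
GCD = 1 with t = -13, so 28*(-13) ≡ 1 (mod 73)
Inverse = -13 mod 73 = 60
Check: 28 * 60 = 1680 ≡ 1 (mod 73)

28^(-1) ≡ 60 (mod 73)


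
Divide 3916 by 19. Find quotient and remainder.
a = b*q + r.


3916 = 19 * 206 + 2
Check: 3914 + 2 = 3916

q = 206, r = 2


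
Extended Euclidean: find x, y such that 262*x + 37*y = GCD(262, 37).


Tabular extended Euclidean (each row: r = 262*s + 37*t):
r=262, s=1, t=0
r=37, s=0, t=1
q=7: r=3, s=1, t=-7   [262*(1) + 37*(-7) = 3]
q=12: r=1, s=-12, t=85   [262*(-12) + 37*(85) = 1]
q=3: r=0, s=37, t=-262   [262*(37) + 37*(-262) = 0]
GCD = 1; from the row with r=1: x=-12, y=85
Check: 262*(-12) + 37*(85) = -3144 + 3145 = 1

GCD = 1, x = -12, y = 85


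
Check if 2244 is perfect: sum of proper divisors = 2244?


Proper divisors of 2244: 1, 2, 3, 4, 6, 11, 12, 17, 22, 33, 34, 44, 51, 66, 68, 102, 132, 187, 204, 374, 561, 748, 1122
Sum = 1 + 2 + 3 + 4 + 6 + 11 + 12 + 17 + 22 + 33 + 34 + 44 + 51 + 66 + 68 + 102 + 132 + 187 + 204 + 374 + 561 + 748 + 1122 = 3804

No, 2244 is not perfect (3804 ≠ 2244)


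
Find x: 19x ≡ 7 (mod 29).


GCD(19, 29) = 1, unique solution
a^(-1) mod 29 = 26
x = 26 * 7 mod 29 = 8

x ≡ 8 (mod 29)


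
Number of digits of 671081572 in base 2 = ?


671081572 in base 2 = 100111111111111110010001100100
Number of digits = 30

30 digits (base 2)


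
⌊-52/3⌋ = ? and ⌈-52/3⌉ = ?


-52/3 = -17.3333
floor = -18
ceil = -17

floor = -18, ceil = -17


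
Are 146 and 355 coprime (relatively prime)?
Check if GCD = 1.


Euclidean algorithm:
355 = 2 * 146 + 63
146 = 2 * 63 + 20
63 = 3 * 20 + 3
20 = 6 * 3 + 2
3 = 1 * 2 + 1
2 = 2 * 1 + 0
GCD(146, 355) = 1

Yes, coprime (GCD = 1)


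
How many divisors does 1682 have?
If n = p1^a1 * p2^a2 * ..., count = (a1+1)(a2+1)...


1682 = 2^1 × 29^2
d(1682) = (1+1) × (2+1) = 6

6 divisors


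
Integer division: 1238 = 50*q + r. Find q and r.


1238 = 50 * 24 + 38
Check: 1200 + 38 = 1238

q = 24, r = 38


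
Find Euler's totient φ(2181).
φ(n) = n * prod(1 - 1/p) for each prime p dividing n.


2181 = 3 × 727
Prime factors: 3, 727
φ(2181) = 2181 × (1-1/3) × (1-1/727)
= 2181 × 2/3 × 726/727 = 1452

φ(2181) = 1452


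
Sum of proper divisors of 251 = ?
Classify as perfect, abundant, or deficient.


Proper divisors: 1
Sum = 1 = 1
1 < 251 → deficient

s(251) = 1 (deficient)


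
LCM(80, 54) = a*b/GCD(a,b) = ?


GCD(80, 54) = 2
LCM = 80*54/2 = 4320/2 = 2160

LCM = 2160


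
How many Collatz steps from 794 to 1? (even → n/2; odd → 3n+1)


794 → 397 → 1192 → 596 → 298 → 149 → 448 → 224 → 112 → 56 → 28 → 14 → 7 → 22 → 11 → 34 → 17 → 52 → 26 → 13 → 40 → 20 → 10 → 5 → 16 → 8 → 4 → 2 → 1
Total steps = 28

28 steps


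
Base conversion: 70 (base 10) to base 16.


70 (base 10) = 70 (decimal)
70 (decimal) = 46 (base 16)


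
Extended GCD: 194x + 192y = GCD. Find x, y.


Tabular extended Euclidean (each row: r = 194*s + 192*t):
r=194, s=1, t=0
r=192, s=0, t=1
q=1: r=2, s=1, t=-1   [194*(1) + 192*(-1) = 2]
q=96: r=0, s=-96, t=97   [194*(-96) + 192*(97) = 0]
GCD = 2; from the row with r=2: x=1, y=-1
Check: 194*(1) + 192*(-1) = 194 - 192 = 2

GCD = 2, x = 1, y = -1


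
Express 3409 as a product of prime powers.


3409 / 7 = 487
487 / 487 = 1
3409 = 7 × 487


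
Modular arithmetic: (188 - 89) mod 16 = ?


188 - 89 = 99
99 mod 16 = 3


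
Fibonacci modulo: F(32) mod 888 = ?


F(k) mod 888 for k=1..32:
1, 1, 2, 3, 5, 8, 13, 21, 34, 55, 89, 144, 233, 377, 610, 99, 709, 808, 629, 549, 290, 839, 241, 192, 433, 625, 170, 795, 77, 872, 61, 45
F(32) mod 888 = 45


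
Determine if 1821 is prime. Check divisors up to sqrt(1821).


1821 / 3 = 607 (exact division)
1821 is NOT prime.

No, 1821 is not prime


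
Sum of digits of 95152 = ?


9 + 5 + 1 + 5 + 2 = 22


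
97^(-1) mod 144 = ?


Use the extended Euclidean algorithm on (144, 97); each row r = 144*s + 97*t:
r=144, s=1, t=0
r=97, s=0, t=1
q=1: r=47, s=1, t=-1   [144*(1) + 97*(-1) = 47]
q=2: r=3, s=-2, t=3   [144*(-2) + 97*(3) = 3]
q=15: r=2, s=31, t=-46   [144*(31) + 97*(-46) = 2]
q=1: r=1, s=-33, t=49   [144*(-33) + 97*(49) = 1]
q=2: r=0, s=97, t=-144   [144*(97) + 97*(-144) = 0]
GCD = 1 with t = 49, so 97*(49) ≡ 1 (mod 144)
Inverse = 49 mod 144 = 49
Check: 97 * 49 = 4753 ≡ 1 (mod 144)

97^(-1) ≡ 49 (mod 144)


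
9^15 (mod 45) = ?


9^1 mod 45 = 9
9^2 mod 45 = 36
9^3 mod 45 = 9
9^4 mod 45 = 36
9^5 mod 45 = 9
9^6 mod 45 = 36
9^7 mod 45 = 9
9^8 mod 45 = 36
9^9 mod 45 = 9
9^10 mod 45 = 36
9^11 mod 45 = 9
9^12 mod 45 = 36
9^13 mod 45 = 9
9^14 mod 45 = 36
9^15 mod 45 = 9


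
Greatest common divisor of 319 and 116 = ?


319 = 2 * 116 + 87
116 = 1 * 87 + 29
87 = 3 * 29 + 0
GCD = 29


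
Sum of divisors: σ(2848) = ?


Divisors of 2848: 1, 2, 4, 8, 16, 32, 89, 178, 356, 712, 1424, 2848
Sum = 1 + 2 + 4 + 8 + 16 + 32 + 89 + 178 + 356 + 712 + 1424 + 2848 = 5670

σ(2848) = 5670


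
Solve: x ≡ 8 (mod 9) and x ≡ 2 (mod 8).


M = 9*8 = 72
M1 = M/9 = 8, M2 = M/8 = 9
M1^(-1) mod 9 = 8, M2^(-1) mod 8 = 1
x = 8*8*8 + 2*9*1 = 530
530 mod 72 = 26
Check: 26 mod 9 = 8 ✓, 26 mod 8 = 2 ✓

x ≡ 26 (mod 72)


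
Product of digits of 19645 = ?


1 × 9 × 6 × 4 × 5 = 1080


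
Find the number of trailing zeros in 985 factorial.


floor(985/5) = 197
floor(985/25) = 39
floor(985/125) = 7
floor(985/625) = 1
Total = 244

244 trailing zeros


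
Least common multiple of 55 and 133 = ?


GCD(55, 133) = 1
LCM = 55*133/1 = 7315/1 = 7315

LCM = 7315


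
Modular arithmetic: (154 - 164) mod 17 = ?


154 - 164 = -10
-10 mod 17 = 7


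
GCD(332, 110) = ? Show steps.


332 = 3 * 110 + 2
110 = 55 * 2 + 0
GCD = 2


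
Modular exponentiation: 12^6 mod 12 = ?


12^1 mod 12 = 0
12^2 mod 12 = 0
12^3 mod 12 = 0
12^4 mod 12 = 0
12^5 mod 12 = 0
12^6 mod 12 = 0


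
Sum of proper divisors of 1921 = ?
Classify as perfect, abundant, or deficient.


Proper divisors: 1, 17, 113
Sum = 1 + 17 + 113 = 131
131 < 1921 → deficient

s(1921) = 131 (deficient)


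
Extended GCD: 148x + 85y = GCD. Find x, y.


Tabular extended Euclidean (each row: r = 148*s + 85*t):
r=148, s=1, t=0
r=85, s=0, t=1
q=1: r=63, s=1, t=-1   [148*(1) + 85*(-1) = 63]
q=1: r=22, s=-1, t=2   [148*(-1) + 85*(2) = 22]
q=2: r=19, s=3, t=-5   [148*(3) + 85*(-5) = 19]
q=1: r=3, s=-4, t=7   [148*(-4) + 85*(7) = 3]
q=6: r=1, s=27, t=-47   [148*(27) + 85*(-47) = 1]
q=3: r=0, s=-85, t=148   [148*(-85) + 85*(148) = 0]
GCD = 1; from the row with r=1: x=27, y=-47
Check: 148*(27) + 85*(-47) = 3996 - 3995 = 1

GCD = 1, x = 27, y = -47


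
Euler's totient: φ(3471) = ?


3471 = 3 × 13 × 89
Prime factors: 3, 13, 89
φ(3471) = 3471 × (1-1/3) × (1-1/13) × (1-1/89)
= 3471 × 2/3 × 12/13 × 88/89 = 2112

φ(3471) = 2112


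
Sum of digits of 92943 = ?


9 + 2 + 9 + 4 + 3 = 27


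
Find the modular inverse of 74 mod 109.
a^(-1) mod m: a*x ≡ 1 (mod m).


Use the extended Euclidean algorithm on (109, 74); each row r = 109*s + 74*t:
r=109, s=1, t=0
r=74, s=0, t=1
q=1: r=35, s=1, t=-1   [109*(1) + 74*(-1) = 35]
q=2: r=4, s=-2, t=3   [109*(-2) + 74*(3) = 4]
q=8: r=3, s=17, t=-25   [109*(17) + 74*(-25) = 3]
q=1: r=1, s=-19, t=28   [109*(-19) + 74*(28) = 1]
q=3: r=0, s=74, t=-109   [109*(74) + 74*(-109) = 0]
GCD = 1 with t = 28, so 74*(28) ≡ 1 (mod 109)
Inverse = 28 mod 109 = 28
Check: 74 * 28 = 2072 ≡ 1 (mod 109)

74^(-1) ≡ 28 (mod 109)


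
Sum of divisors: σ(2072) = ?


Divisors of 2072: 1, 2, 4, 7, 8, 14, 28, 37, 56, 74, 148, 259, 296, 518, 1036, 2072
Sum = 1 + 2 + 4 + 7 + 8 + 14 + 28 + 37 + 56 + 74 + 148 + 259 + 296 + 518 + 1036 + 2072 = 4560

σ(2072) = 4560


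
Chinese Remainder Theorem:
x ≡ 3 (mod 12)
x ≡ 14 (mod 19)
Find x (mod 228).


M = 12*19 = 228
M1 = M/12 = 19, M2 = M/19 = 12
M1^(-1) mod 12 = 7, M2^(-1) mod 19 = 8
x = 3*19*7 + 14*12*8 = 1743
1743 mod 228 = 147
Check: 147 mod 12 = 3 ✓, 147 mod 19 = 14 ✓

x ≡ 147 (mod 228)


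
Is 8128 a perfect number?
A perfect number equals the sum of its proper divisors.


Proper divisors of 8128: 1, 2, 4, 8, 16, 32, 64, 127, 254, 508, 1016, 2032, 4064
Sum = 1 + 2 + 4 + 8 + 16 + 32 + 64 + 127 + 254 + 508 + 1016 + 2032 + 4064 = 8128

Yes, 8128 is perfect (8128 = 8128)


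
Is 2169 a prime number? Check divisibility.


2169 / 3 = 723 (exact division)
2169 is NOT prime.

No, 2169 is not prime


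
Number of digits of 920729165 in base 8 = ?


920729165 in base 8 = 6670233115
Number of digits = 10

10 digits (base 8)


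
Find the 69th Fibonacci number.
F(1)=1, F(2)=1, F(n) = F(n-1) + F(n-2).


Sequence: 1, 1, 2, 3, 5, 8, 13, 21, 34, 55, 89, 144, 233, 377, 610, 987, 1597, 2584, 4181, 6765, 10946, 17711, 28657, 46368, 75025, 121393, 196418, 317811, 514229, 832040, 1346269, 2178309, 3524578, 5702887, 9227465, 14930352, 24157817, 39088169, 63245986, 102334155, 165580141, 267914296, 433494437, 701408733, 1134903170, 1836311903, 2971215073, 4807526976, 7778742049, 12586269025, 20365011074, 32951280099, 53316291173, 86267571272, 139583862445, 225851433717, 365435296162, 591286729879, 956722026041, 1548008755920, 2504730781961, 4052739537881, 6557470319842, 10610209857723, 17167680177565, 27777890035288, 44945570212853, 72723460248141, 117669030460994
F(69) = 117669030460994


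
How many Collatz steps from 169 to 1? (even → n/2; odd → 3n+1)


169 → 508 → 254 → 127 → 382 → 191 → 574 → 287 → 862 → 431 → 1294 → 647 → 1942 → 971 → 2914 → 1457 → 4372 → 2186 → 1093 → 3280 → 1640 → 820 → 410 → 205 → 616 → 308 → 154 → 77 → 232 → 116 → 58 → 29 → 88 → 44 → 22 → 11 → 34 → 17 → 52 → 26 → 13 → 40 → 20 → 10 → 5 → 16 → 8 → 4 → 2 → 1
Total steps = 49

49 steps


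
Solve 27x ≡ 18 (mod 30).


GCD(27, 30) = 3 divides 18
Divide: 9x ≡ 6 (mod 10)
x ≡ 4 (mod 10)


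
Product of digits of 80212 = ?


8 × 0 × 2 × 1 × 2 = 0


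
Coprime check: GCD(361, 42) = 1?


Euclidean algorithm:
361 = 8 * 42 + 25
42 = 1 * 25 + 17
25 = 1 * 17 + 8
17 = 2 * 8 + 1
8 = 8 * 1 + 0
GCD(361, 42) = 1

Yes, coprime (GCD = 1)


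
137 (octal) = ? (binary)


137 (base 8) = 95 (decimal)
95 (decimal) = 1011111 (base 2)


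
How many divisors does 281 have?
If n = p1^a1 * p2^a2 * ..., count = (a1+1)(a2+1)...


281 = 281^1
d(281) = (1+1) = 2

2 divisors


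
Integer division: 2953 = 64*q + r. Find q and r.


2953 = 64 * 46 + 9
Check: 2944 + 9 = 2953

q = 46, r = 9


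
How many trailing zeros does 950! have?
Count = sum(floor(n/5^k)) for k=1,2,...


floor(950/5) = 190
floor(950/25) = 38
floor(950/125) = 7
floor(950/625) = 1
Total = 236

236 trailing zeros


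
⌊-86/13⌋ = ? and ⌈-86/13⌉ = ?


-86/13 = -6.6154
floor = -7
ceil = -6

floor = -7, ceil = -6


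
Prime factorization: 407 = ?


407 / 11 = 37
37 / 37 = 1
407 = 11 × 37


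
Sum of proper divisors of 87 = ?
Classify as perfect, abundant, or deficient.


Proper divisors: 1, 3, 29
Sum = 1 + 3 + 29 = 33
33 < 87 → deficient

s(87) = 33 (deficient)


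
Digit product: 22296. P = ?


2 × 2 × 2 × 9 × 6 = 432


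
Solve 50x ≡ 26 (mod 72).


GCD(50, 72) = 2 divides 26
Divide: 25x ≡ 13 (mod 36)
x ≡ 25 (mod 36)


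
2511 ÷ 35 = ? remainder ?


2511 = 35 * 71 + 26
Check: 2485 + 26 = 2511

q = 71, r = 26


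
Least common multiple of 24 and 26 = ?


GCD(24, 26) = 2
LCM = 24*26/2 = 624/2 = 312

LCM = 312


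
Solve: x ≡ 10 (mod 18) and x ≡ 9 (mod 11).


M = 18*11 = 198
M1 = M/18 = 11, M2 = M/11 = 18
M1^(-1) mod 18 = 5, M2^(-1) mod 11 = 8
x = 10*11*5 + 9*18*8 = 1846
1846 mod 198 = 64
Check: 64 mod 18 = 10 ✓, 64 mod 11 = 9 ✓

x ≡ 64 (mod 198)


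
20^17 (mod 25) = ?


20^1 mod 25 = 20
20^2 mod 25 = 0
20^3 mod 25 = 0
20^4 mod 25 = 0
20^5 mod 25 = 0
20^6 mod 25 = 0
20^7 mod 25 = 0
20^8 mod 25 = 0
20^9 mod 25 = 0
20^10 mod 25 = 0
20^11 mod 25 = 0
20^12 mod 25 = 0
20^13 mod 25 = 0
20^14 mod 25 = 0
20^15 mod 25 = 0
20^16 mod 25 = 0
20^17 mod 25 = 0


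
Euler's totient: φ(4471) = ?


4471 = 17 × 263
Prime factors: 17, 263
φ(4471) = 4471 × (1-1/17) × (1-1/263)
= 4471 × 16/17 × 262/263 = 4192

φ(4471) = 4192


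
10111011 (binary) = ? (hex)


10111011 (base 2) = 187 (decimal)
187 (decimal) = BB (base 16)


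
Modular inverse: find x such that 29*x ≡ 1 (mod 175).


Use the extended Euclidean algorithm on (175, 29); each row r = 175*s + 29*t:
r=175, s=1, t=0
r=29, s=0, t=1
q=6: r=1, s=1, t=-6   [175*(1) + 29*(-6) = 1]
q=29: r=0, s=-29, t=175   [175*(-29) + 29*(175) = 0]
GCD = 1 with t = -6, so 29*(-6) ≡ 1 (mod 175)
Inverse = -6 mod 175 = 169
Check: 29 * 169 = 4901 ≡ 1 (mod 175)

29^(-1) ≡ 169 (mod 175)


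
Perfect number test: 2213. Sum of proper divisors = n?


Proper divisors of 2213: 1
Sum = 1 = 1

No, 2213 is not perfect (1 ≠ 2213)


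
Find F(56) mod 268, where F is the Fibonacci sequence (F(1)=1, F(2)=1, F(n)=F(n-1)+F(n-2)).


F(k) mod 268 for k=1..56:
1, 1, 2, 3, 5, 8, 13, 21, 34, 55, 89, 144, 233, 109, 74, 183, 257, 172, 161, 65, 226, 23, 249, 4, 253, 257, 242, 231, 205, 168, 105, 5, 110, 115, 225, 72, 29, 101, 130, 231, 93, 56, 149, 205, 86, 23, 109, 132, 241, 105, 78, 183, 261, 176, 169, 77
F(56) mod 268 = 77


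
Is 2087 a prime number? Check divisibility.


Check divisors up to sqrt(2087) = 45.6837
No divisors found.
2087 is prime.

Yes, 2087 is prime


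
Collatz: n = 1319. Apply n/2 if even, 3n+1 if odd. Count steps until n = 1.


1319 → 3958 → 1979 → 5938 → 2969 → 8908 → 4454 → 2227 → 6682 → 3341 → 10024 → 5012 → 2506 → 1253 → 3760 → 1880 → 940 → 470 → 235 → 706 → 353 → 1060 → 530 → 265 → 796 → 398 → 199 → 598 → 299 → 898 → 449 → 1348 → 674 → 337 → 1012 → 506 → 253 → 760 → 380 → 190 → 95 → 286 → 143 → 430 → 215 → 646 → 323 → 970 → 485 → 1456 → 728 → 364 → 182 → 91 → 274 → 137 → 412 → 206 → 103 → 310 → 155 → 466 → 233 → 700 → 350 → 175 → 526 → 263 → 790 → 395 → 1186 → 593 → 1780 → 890 → 445 → 1336 → 668 → 334 → 167 → 502 → 251 → 754 → 377 → 1132 → 566 → 283 → 850 → 425 → 1276 → 638 → 319 → 958 → 479 → 1438 → 719 → 2158 → 1079 → 3238 → 1619 → 4858 → 2429 → 7288 → 3644 → 1822 → 911 → 2734 → 1367 → 4102 → 2051 → 6154 → 3077 → 9232 → 4616 → 2308 → 1154 → 577 → 1732 → 866 → 433 → 1300 → 650 → 325 → 976 → 488 → 244 → 122 → 61 → 184 → 92 → 46 → 23 → 70 → 35 → 106 → 53 → 160 → 80 → 40 → 20 → 10 → 5 → 16 → 8 → 4 → 2 → 1
Total steps = 145

145 steps
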